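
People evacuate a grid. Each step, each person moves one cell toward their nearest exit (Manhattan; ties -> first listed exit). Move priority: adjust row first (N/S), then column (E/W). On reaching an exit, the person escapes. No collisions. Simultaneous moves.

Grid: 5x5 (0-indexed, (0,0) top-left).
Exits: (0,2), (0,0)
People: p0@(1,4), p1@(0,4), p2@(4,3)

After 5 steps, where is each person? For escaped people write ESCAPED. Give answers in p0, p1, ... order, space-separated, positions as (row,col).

Step 1: p0:(1,4)->(0,4) | p1:(0,4)->(0,3) | p2:(4,3)->(3,3)
Step 2: p0:(0,4)->(0,3) | p1:(0,3)->(0,2)->EXIT | p2:(3,3)->(2,3)
Step 3: p0:(0,3)->(0,2)->EXIT | p1:escaped | p2:(2,3)->(1,3)
Step 4: p0:escaped | p1:escaped | p2:(1,3)->(0,3)
Step 5: p0:escaped | p1:escaped | p2:(0,3)->(0,2)->EXIT

ESCAPED ESCAPED ESCAPED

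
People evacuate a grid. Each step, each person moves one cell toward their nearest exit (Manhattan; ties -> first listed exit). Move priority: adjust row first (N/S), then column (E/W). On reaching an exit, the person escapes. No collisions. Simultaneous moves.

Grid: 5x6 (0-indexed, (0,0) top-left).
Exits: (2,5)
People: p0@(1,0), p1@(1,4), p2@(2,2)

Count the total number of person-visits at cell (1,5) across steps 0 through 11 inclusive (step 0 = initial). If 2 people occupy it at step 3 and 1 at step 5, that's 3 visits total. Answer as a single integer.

Answer: 0

Derivation:
Step 0: p0@(1,0) p1@(1,4) p2@(2,2) -> at (1,5): 0 [-], cum=0
Step 1: p0@(2,0) p1@(2,4) p2@(2,3) -> at (1,5): 0 [-], cum=0
Step 2: p0@(2,1) p1@ESC p2@(2,4) -> at (1,5): 0 [-], cum=0
Step 3: p0@(2,2) p1@ESC p2@ESC -> at (1,5): 0 [-], cum=0
Step 4: p0@(2,3) p1@ESC p2@ESC -> at (1,5): 0 [-], cum=0
Step 5: p0@(2,4) p1@ESC p2@ESC -> at (1,5): 0 [-], cum=0
Step 6: p0@ESC p1@ESC p2@ESC -> at (1,5): 0 [-], cum=0
Total visits = 0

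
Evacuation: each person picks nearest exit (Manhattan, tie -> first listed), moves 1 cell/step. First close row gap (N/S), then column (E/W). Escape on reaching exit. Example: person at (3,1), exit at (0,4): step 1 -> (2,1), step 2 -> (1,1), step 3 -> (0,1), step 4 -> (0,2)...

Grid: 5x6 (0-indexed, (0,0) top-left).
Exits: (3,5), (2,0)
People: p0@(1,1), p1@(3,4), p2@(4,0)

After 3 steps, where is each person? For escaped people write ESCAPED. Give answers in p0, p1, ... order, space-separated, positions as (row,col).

Step 1: p0:(1,1)->(2,1) | p1:(3,4)->(3,5)->EXIT | p2:(4,0)->(3,0)
Step 2: p0:(2,1)->(2,0)->EXIT | p1:escaped | p2:(3,0)->(2,0)->EXIT

ESCAPED ESCAPED ESCAPED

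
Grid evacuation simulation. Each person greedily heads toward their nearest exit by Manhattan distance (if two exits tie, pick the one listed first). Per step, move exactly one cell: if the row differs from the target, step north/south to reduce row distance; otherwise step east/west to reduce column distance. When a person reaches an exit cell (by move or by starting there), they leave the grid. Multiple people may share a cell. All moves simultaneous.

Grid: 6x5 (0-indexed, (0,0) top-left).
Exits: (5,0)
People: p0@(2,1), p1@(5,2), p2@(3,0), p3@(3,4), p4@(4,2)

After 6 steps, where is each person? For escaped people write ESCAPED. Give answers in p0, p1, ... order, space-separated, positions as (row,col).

Step 1: p0:(2,1)->(3,1) | p1:(5,2)->(5,1) | p2:(3,0)->(4,0) | p3:(3,4)->(4,4) | p4:(4,2)->(5,2)
Step 2: p0:(3,1)->(4,1) | p1:(5,1)->(5,0)->EXIT | p2:(4,0)->(5,0)->EXIT | p3:(4,4)->(5,4) | p4:(5,2)->(5,1)
Step 3: p0:(4,1)->(5,1) | p1:escaped | p2:escaped | p3:(5,4)->(5,3) | p4:(5,1)->(5,0)->EXIT
Step 4: p0:(5,1)->(5,0)->EXIT | p1:escaped | p2:escaped | p3:(5,3)->(5,2) | p4:escaped
Step 5: p0:escaped | p1:escaped | p2:escaped | p3:(5,2)->(5,1) | p4:escaped
Step 6: p0:escaped | p1:escaped | p2:escaped | p3:(5,1)->(5,0)->EXIT | p4:escaped

ESCAPED ESCAPED ESCAPED ESCAPED ESCAPED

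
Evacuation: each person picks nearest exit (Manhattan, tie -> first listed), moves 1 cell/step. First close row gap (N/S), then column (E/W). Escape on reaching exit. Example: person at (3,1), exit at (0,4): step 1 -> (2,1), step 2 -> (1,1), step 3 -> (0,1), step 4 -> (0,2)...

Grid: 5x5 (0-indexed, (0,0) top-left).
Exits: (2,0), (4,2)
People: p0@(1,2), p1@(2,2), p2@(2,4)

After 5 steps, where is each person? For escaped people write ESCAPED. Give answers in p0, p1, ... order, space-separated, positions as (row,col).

Step 1: p0:(1,2)->(2,2) | p1:(2,2)->(2,1) | p2:(2,4)->(2,3)
Step 2: p0:(2,2)->(2,1) | p1:(2,1)->(2,0)->EXIT | p2:(2,3)->(2,2)
Step 3: p0:(2,1)->(2,0)->EXIT | p1:escaped | p2:(2,2)->(2,1)
Step 4: p0:escaped | p1:escaped | p2:(2,1)->(2,0)->EXIT

ESCAPED ESCAPED ESCAPED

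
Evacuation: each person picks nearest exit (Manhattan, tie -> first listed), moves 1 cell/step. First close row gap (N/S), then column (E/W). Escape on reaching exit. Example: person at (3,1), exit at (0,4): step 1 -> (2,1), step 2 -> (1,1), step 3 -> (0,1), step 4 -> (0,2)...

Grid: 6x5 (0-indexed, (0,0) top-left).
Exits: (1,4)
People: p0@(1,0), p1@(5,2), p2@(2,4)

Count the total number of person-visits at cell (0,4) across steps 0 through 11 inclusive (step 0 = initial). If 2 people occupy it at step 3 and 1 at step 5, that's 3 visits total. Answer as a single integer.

Answer: 0

Derivation:
Step 0: p0@(1,0) p1@(5,2) p2@(2,4) -> at (0,4): 0 [-], cum=0
Step 1: p0@(1,1) p1@(4,2) p2@ESC -> at (0,4): 0 [-], cum=0
Step 2: p0@(1,2) p1@(3,2) p2@ESC -> at (0,4): 0 [-], cum=0
Step 3: p0@(1,3) p1@(2,2) p2@ESC -> at (0,4): 0 [-], cum=0
Step 4: p0@ESC p1@(1,2) p2@ESC -> at (0,4): 0 [-], cum=0
Step 5: p0@ESC p1@(1,3) p2@ESC -> at (0,4): 0 [-], cum=0
Step 6: p0@ESC p1@ESC p2@ESC -> at (0,4): 0 [-], cum=0
Total visits = 0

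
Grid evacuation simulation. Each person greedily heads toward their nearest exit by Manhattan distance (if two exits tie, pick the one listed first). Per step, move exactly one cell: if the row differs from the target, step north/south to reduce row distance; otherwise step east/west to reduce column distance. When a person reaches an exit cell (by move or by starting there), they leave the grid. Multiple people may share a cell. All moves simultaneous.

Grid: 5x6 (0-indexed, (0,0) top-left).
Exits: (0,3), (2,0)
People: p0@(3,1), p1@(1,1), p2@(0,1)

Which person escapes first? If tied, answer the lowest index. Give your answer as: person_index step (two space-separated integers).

Answer: 0 2

Derivation:
Step 1: p0:(3,1)->(2,1) | p1:(1,1)->(2,1) | p2:(0,1)->(0,2)
Step 2: p0:(2,1)->(2,0)->EXIT | p1:(2,1)->(2,0)->EXIT | p2:(0,2)->(0,3)->EXIT
Exit steps: [2, 2, 2]
First to escape: p0 at step 2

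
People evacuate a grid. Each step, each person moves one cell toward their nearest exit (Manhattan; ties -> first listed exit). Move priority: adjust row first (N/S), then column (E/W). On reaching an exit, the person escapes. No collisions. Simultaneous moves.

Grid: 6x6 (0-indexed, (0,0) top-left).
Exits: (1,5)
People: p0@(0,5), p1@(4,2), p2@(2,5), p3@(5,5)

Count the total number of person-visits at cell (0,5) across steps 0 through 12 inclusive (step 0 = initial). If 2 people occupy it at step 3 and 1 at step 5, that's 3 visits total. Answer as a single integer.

Answer: 1

Derivation:
Step 0: p0@(0,5) p1@(4,2) p2@(2,5) p3@(5,5) -> at (0,5): 1 [p0], cum=1
Step 1: p0@ESC p1@(3,2) p2@ESC p3@(4,5) -> at (0,5): 0 [-], cum=1
Step 2: p0@ESC p1@(2,2) p2@ESC p3@(3,5) -> at (0,5): 0 [-], cum=1
Step 3: p0@ESC p1@(1,2) p2@ESC p3@(2,5) -> at (0,5): 0 [-], cum=1
Step 4: p0@ESC p1@(1,3) p2@ESC p3@ESC -> at (0,5): 0 [-], cum=1
Step 5: p0@ESC p1@(1,4) p2@ESC p3@ESC -> at (0,5): 0 [-], cum=1
Step 6: p0@ESC p1@ESC p2@ESC p3@ESC -> at (0,5): 0 [-], cum=1
Total visits = 1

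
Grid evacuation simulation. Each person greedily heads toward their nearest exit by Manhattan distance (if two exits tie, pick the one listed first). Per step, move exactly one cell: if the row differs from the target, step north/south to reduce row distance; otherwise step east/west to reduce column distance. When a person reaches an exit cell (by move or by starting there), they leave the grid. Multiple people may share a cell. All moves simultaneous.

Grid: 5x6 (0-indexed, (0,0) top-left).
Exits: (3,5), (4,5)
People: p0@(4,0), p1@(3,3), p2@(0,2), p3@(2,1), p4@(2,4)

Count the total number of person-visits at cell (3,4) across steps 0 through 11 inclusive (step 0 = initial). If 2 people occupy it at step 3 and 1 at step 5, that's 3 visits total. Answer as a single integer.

Step 0: p0@(4,0) p1@(3,3) p2@(0,2) p3@(2,1) p4@(2,4) -> at (3,4): 0 [-], cum=0
Step 1: p0@(4,1) p1@(3,4) p2@(1,2) p3@(3,1) p4@(3,4) -> at (3,4): 2 [p1,p4], cum=2
Step 2: p0@(4,2) p1@ESC p2@(2,2) p3@(3,2) p4@ESC -> at (3,4): 0 [-], cum=2
Step 3: p0@(4,3) p1@ESC p2@(3,2) p3@(3,3) p4@ESC -> at (3,4): 0 [-], cum=2
Step 4: p0@(4,4) p1@ESC p2@(3,3) p3@(3,4) p4@ESC -> at (3,4): 1 [p3], cum=3
Step 5: p0@ESC p1@ESC p2@(3,4) p3@ESC p4@ESC -> at (3,4): 1 [p2], cum=4
Step 6: p0@ESC p1@ESC p2@ESC p3@ESC p4@ESC -> at (3,4): 0 [-], cum=4
Total visits = 4

Answer: 4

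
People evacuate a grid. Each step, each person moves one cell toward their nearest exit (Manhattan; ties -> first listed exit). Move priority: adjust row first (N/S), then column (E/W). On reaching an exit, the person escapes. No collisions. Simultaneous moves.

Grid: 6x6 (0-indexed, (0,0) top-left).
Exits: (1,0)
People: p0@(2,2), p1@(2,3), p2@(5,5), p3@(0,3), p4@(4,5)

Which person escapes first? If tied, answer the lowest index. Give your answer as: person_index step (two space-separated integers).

Step 1: p0:(2,2)->(1,2) | p1:(2,3)->(1,3) | p2:(5,5)->(4,5) | p3:(0,3)->(1,3) | p4:(4,5)->(3,5)
Step 2: p0:(1,2)->(1,1) | p1:(1,3)->(1,2) | p2:(4,5)->(3,5) | p3:(1,3)->(1,2) | p4:(3,5)->(2,5)
Step 3: p0:(1,1)->(1,0)->EXIT | p1:(1,2)->(1,1) | p2:(3,5)->(2,5) | p3:(1,2)->(1,1) | p4:(2,5)->(1,5)
Step 4: p0:escaped | p1:(1,1)->(1,0)->EXIT | p2:(2,5)->(1,5) | p3:(1,1)->(1,0)->EXIT | p4:(1,5)->(1,4)
Step 5: p0:escaped | p1:escaped | p2:(1,5)->(1,4) | p3:escaped | p4:(1,4)->(1,3)
Step 6: p0:escaped | p1:escaped | p2:(1,4)->(1,3) | p3:escaped | p4:(1,3)->(1,2)
Step 7: p0:escaped | p1:escaped | p2:(1,3)->(1,2) | p3:escaped | p4:(1,2)->(1,1)
Step 8: p0:escaped | p1:escaped | p2:(1,2)->(1,1) | p3:escaped | p4:(1,1)->(1,0)->EXIT
Step 9: p0:escaped | p1:escaped | p2:(1,1)->(1,0)->EXIT | p3:escaped | p4:escaped
Exit steps: [3, 4, 9, 4, 8]
First to escape: p0 at step 3

Answer: 0 3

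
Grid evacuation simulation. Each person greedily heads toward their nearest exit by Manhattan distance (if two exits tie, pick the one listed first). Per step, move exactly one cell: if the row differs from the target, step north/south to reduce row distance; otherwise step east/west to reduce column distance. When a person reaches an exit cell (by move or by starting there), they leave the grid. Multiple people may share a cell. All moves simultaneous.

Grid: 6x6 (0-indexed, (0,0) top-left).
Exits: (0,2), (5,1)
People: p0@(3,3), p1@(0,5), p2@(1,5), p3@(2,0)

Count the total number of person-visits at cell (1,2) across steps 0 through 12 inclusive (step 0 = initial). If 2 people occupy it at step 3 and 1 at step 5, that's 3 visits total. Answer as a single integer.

Answer: 0

Derivation:
Step 0: p0@(3,3) p1@(0,5) p2@(1,5) p3@(2,0) -> at (1,2): 0 [-], cum=0
Step 1: p0@(2,3) p1@(0,4) p2@(0,5) p3@(1,0) -> at (1,2): 0 [-], cum=0
Step 2: p0@(1,3) p1@(0,3) p2@(0,4) p3@(0,0) -> at (1,2): 0 [-], cum=0
Step 3: p0@(0,3) p1@ESC p2@(0,3) p3@(0,1) -> at (1,2): 0 [-], cum=0
Step 4: p0@ESC p1@ESC p2@ESC p3@ESC -> at (1,2): 0 [-], cum=0
Total visits = 0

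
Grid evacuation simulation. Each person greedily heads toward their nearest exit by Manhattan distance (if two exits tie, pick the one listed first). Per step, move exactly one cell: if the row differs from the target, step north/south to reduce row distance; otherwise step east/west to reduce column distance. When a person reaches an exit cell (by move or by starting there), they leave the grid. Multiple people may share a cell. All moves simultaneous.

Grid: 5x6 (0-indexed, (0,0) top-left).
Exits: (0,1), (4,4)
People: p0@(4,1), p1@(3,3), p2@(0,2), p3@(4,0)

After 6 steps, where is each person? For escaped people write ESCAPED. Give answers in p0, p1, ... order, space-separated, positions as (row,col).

Step 1: p0:(4,1)->(4,2) | p1:(3,3)->(4,3) | p2:(0,2)->(0,1)->EXIT | p3:(4,0)->(4,1)
Step 2: p0:(4,2)->(4,3) | p1:(4,3)->(4,4)->EXIT | p2:escaped | p3:(4,1)->(4,2)
Step 3: p0:(4,3)->(4,4)->EXIT | p1:escaped | p2:escaped | p3:(4,2)->(4,3)
Step 4: p0:escaped | p1:escaped | p2:escaped | p3:(4,3)->(4,4)->EXIT

ESCAPED ESCAPED ESCAPED ESCAPED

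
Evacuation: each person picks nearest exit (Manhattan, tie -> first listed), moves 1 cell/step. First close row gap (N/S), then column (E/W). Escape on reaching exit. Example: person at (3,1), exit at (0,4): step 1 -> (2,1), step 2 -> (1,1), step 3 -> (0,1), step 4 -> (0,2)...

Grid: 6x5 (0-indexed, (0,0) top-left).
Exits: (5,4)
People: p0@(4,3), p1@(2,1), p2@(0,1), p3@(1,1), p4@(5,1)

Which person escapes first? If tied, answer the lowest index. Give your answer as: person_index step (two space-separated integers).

Step 1: p0:(4,3)->(5,3) | p1:(2,1)->(3,1) | p2:(0,1)->(1,1) | p3:(1,1)->(2,1) | p4:(5,1)->(5,2)
Step 2: p0:(5,3)->(5,4)->EXIT | p1:(3,1)->(4,1) | p2:(1,1)->(2,1) | p3:(2,1)->(3,1) | p4:(5,2)->(5,3)
Step 3: p0:escaped | p1:(4,1)->(5,1) | p2:(2,1)->(3,1) | p3:(3,1)->(4,1) | p4:(5,3)->(5,4)->EXIT
Step 4: p0:escaped | p1:(5,1)->(5,2) | p2:(3,1)->(4,1) | p3:(4,1)->(5,1) | p4:escaped
Step 5: p0:escaped | p1:(5,2)->(5,3) | p2:(4,1)->(5,1) | p3:(5,1)->(5,2) | p4:escaped
Step 6: p0:escaped | p1:(5,3)->(5,4)->EXIT | p2:(5,1)->(5,2) | p3:(5,2)->(5,3) | p4:escaped
Step 7: p0:escaped | p1:escaped | p2:(5,2)->(5,3) | p3:(5,3)->(5,4)->EXIT | p4:escaped
Step 8: p0:escaped | p1:escaped | p2:(5,3)->(5,4)->EXIT | p3:escaped | p4:escaped
Exit steps: [2, 6, 8, 7, 3]
First to escape: p0 at step 2

Answer: 0 2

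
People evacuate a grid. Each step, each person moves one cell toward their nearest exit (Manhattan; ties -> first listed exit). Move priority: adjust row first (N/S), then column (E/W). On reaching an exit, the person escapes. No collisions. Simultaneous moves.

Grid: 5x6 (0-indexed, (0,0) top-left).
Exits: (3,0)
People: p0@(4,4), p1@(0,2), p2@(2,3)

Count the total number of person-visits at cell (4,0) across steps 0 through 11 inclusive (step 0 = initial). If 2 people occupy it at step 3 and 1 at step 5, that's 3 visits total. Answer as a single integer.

Step 0: p0@(4,4) p1@(0,2) p2@(2,3) -> at (4,0): 0 [-], cum=0
Step 1: p0@(3,4) p1@(1,2) p2@(3,3) -> at (4,0): 0 [-], cum=0
Step 2: p0@(3,3) p1@(2,2) p2@(3,2) -> at (4,0): 0 [-], cum=0
Step 3: p0@(3,2) p1@(3,2) p2@(3,1) -> at (4,0): 0 [-], cum=0
Step 4: p0@(3,1) p1@(3,1) p2@ESC -> at (4,0): 0 [-], cum=0
Step 5: p0@ESC p1@ESC p2@ESC -> at (4,0): 0 [-], cum=0
Total visits = 0

Answer: 0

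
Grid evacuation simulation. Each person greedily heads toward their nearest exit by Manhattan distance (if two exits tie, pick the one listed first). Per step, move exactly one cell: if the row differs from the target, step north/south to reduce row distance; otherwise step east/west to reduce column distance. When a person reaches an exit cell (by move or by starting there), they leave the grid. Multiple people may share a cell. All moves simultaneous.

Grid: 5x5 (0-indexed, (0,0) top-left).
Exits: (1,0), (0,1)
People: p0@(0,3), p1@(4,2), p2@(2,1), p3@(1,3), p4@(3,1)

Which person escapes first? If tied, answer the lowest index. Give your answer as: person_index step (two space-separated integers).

Answer: 0 2

Derivation:
Step 1: p0:(0,3)->(0,2) | p1:(4,2)->(3,2) | p2:(2,1)->(1,1) | p3:(1,3)->(1,2) | p4:(3,1)->(2,1)
Step 2: p0:(0,2)->(0,1)->EXIT | p1:(3,2)->(2,2) | p2:(1,1)->(1,0)->EXIT | p3:(1,2)->(1,1) | p4:(2,1)->(1,1)
Step 3: p0:escaped | p1:(2,2)->(1,2) | p2:escaped | p3:(1,1)->(1,0)->EXIT | p4:(1,1)->(1,0)->EXIT
Step 4: p0:escaped | p1:(1,2)->(1,1) | p2:escaped | p3:escaped | p4:escaped
Step 5: p0:escaped | p1:(1,1)->(1,0)->EXIT | p2:escaped | p3:escaped | p4:escaped
Exit steps: [2, 5, 2, 3, 3]
First to escape: p0 at step 2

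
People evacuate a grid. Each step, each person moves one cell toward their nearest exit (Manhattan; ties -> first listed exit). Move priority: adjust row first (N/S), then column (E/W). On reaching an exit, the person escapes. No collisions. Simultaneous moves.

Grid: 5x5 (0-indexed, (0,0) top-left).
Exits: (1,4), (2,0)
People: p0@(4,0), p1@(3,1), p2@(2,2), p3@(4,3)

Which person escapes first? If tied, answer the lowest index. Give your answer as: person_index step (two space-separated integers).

Answer: 0 2

Derivation:
Step 1: p0:(4,0)->(3,0) | p1:(3,1)->(2,1) | p2:(2,2)->(2,1) | p3:(4,3)->(3,3)
Step 2: p0:(3,0)->(2,0)->EXIT | p1:(2,1)->(2,0)->EXIT | p2:(2,1)->(2,0)->EXIT | p3:(3,3)->(2,3)
Step 3: p0:escaped | p1:escaped | p2:escaped | p3:(2,3)->(1,3)
Step 4: p0:escaped | p1:escaped | p2:escaped | p3:(1,3)->(1,4)->EXIT
Exit steps: [2, 2, 2, 4]
First to escape: p0 at step 2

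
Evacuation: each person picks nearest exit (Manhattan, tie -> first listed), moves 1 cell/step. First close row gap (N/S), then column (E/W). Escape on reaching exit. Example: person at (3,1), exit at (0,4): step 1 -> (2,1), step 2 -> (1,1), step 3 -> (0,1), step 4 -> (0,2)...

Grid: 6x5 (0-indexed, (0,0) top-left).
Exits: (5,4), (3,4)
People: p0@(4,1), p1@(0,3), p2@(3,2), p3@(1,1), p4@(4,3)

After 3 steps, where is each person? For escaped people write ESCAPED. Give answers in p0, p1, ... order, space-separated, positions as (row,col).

Step 1: p0:(4,1)->(5,1) | p1:(0,3)->(1,3) | p2:(3,2)->(3,3) | p3:(1,1)->(2,1) | p4:(4,3)->(5,3)
Step 2: p0:(5,1)->(5,2) | p1:(1,3)->(2,3) | p2:(3,3)->(3,4)->EXIT | p3:(2,1)->(3,1) | p4:(5,3)->(5,4)->EXIT
Step 3: p0:(5,2)->(5,3) | p1:(2,3)->(3,3) | p2:escaped | p3:(3,1)->(3,2) | p4:escaped

(5,3) (3,3) ESCAPED (3,2) ESCAPED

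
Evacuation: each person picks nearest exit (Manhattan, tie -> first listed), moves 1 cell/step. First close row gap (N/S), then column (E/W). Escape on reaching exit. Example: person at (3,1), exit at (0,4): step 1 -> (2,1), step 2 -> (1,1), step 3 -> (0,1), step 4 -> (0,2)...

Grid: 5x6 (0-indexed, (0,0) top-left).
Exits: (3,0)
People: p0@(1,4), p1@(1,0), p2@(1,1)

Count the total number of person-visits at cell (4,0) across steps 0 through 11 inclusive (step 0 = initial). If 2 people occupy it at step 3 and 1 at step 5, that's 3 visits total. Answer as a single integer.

Step 0: p0@(1,4) p1@(1,0) p2@(1,1) -> at (4,0): 0 [-], cum=0
Step 1: p0@(2,4) p1@(2,0) p2@(2,1) -> at (4,0): 0 [-], cum=0
Step 2: p0@(3,4) p1@ESC p2@(3,1) -> at (4,0): 0 [-], cum=0
Step 3: p0@(3,3) p1@ESC p2@ESC -> at (4,0): 0 [-], cum=0
Step 4: p0@(3,2) p1@ESC p2@ESC -> at (4,0): 0 [-], cum=0
Step 5: p0@(3,1) p1@ESC p2@ESC -> at (4,0): 0 [-], cum=0
Step 6: p0@ESC p1@ESC p2@ESC -> at (4,0): 0 [-], cum=0
Total visits = 0

Answer: 0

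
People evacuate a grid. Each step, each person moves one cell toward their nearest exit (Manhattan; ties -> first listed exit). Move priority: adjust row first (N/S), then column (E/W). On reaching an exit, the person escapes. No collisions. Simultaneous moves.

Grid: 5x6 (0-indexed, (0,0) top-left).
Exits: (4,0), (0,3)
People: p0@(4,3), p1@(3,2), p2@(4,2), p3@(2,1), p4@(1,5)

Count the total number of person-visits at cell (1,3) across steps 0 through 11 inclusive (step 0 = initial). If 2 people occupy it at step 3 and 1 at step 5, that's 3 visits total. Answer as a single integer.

Answer: 0

Derivation:
Step 0: p0@(4,3) p1@(3,2) p2@(4,2) p3@(2,1) p4@(1,5) -> at (1,3): 0 [-], cum=0
Step 1: p0@(4,2) p1@(4,2) p2@(4,1) p3@(3,1) p4@(0,5) -> at (1,3): 0 [-], cum=0
Step 2: p0@(4,1) p1@(4,1) p2@ESC p3@(4,1) p4@(0,4) -> at (1,3): 0 [-], cum=0
Step 3: p0@ESC p1@ESC p2@ESC p3@ESC p4@ESC -> at (1,3): 0 [-], cum=0
Total visits = 0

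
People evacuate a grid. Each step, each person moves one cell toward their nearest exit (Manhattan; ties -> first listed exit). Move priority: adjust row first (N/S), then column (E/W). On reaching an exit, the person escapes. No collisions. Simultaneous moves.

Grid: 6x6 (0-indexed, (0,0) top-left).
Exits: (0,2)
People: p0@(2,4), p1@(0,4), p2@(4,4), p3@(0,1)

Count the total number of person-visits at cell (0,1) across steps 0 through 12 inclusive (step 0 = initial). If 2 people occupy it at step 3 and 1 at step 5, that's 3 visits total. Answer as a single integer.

Answer: 1

Derivation:
Step 0: p0@(2,4) p1@(0,4) p2@(4,4) p3@(0,1) -> at (0,1): 1 [p3], cum=1
Step 1: p0@(1,4) p1@(0,3) p2@(3,4) p3@ESC -> at (0,1): 0 [-], cum=1
Step 2: p0@(0,4) p1@ESC p2@(2,4) p3@ESC -> at (0,1): 0 [-], cum=1
Step 3: p0@(0,3) p1@ESC p2@(1,4) p3@ESC -> at (0,1): 0 [-], cum=1
Step 4: p0@ESC p1@ESC p2@(0,4) p3@ESC -> at (0,1): 0 [-], cum=1
Step 5: p0@ESC p1@ESC p2@(0,3) p3@ESC -> at (0,1): 0 [-], cum=1
Step 6: p0@ESC p1@ESC p2@ESC p3@ESC -> at (0,1): 0 [-], cum=1
Total visits = 1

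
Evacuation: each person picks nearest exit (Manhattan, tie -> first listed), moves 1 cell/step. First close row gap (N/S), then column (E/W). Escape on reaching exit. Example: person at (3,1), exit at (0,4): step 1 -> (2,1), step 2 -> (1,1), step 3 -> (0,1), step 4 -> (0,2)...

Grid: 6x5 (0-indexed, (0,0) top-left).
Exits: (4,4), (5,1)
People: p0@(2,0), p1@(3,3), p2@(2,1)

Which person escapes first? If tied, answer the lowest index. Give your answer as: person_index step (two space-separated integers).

Answer: 1 2

Derivation:
Step 1: p0:(2,0)->(3,0) | p1:(3,3)->(4,3) | p2:(2,1)->(3,1)
Step 2: p0:(3,0)->(4,0) | p1:(4,3)->(4,4)->EXIT | p2:(3,1)->(4,1)
Step 3: p0:(4,0)->(5,0) | p1:escaped | p2:(4,1)->(5,1)->EXIT
Step 4: p0:(5,0)->(5,1)->EXIT | p1:escaped | p2:escaped
Exit steps: [4, 2, 3]
First to escape: p1 at step 2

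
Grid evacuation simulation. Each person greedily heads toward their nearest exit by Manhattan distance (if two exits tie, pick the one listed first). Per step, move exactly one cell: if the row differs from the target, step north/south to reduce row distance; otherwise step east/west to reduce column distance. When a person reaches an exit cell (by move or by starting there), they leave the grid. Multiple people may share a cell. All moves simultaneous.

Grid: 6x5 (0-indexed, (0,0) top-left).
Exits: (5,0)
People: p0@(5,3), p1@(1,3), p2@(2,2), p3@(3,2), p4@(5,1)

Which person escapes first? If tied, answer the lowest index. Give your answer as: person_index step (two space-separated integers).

Answer: 4 1

Derivation:
Step 1: p0:(5,3)->(5,2) | p1:(1,3)->(2,3) | p2:(2,2)->(3,2) | p3:(3,2)->(4,2) | p4:(5,1)->(5,0)->EXIT
Step 2: p0:(5,2)->(5,1) | p1:(2,3)->(3,3) | p2:(3,2)->(4,2) | p3:(4,2)->(5,2) | p4:escaped
Step 3: p0:(5,1)->(5,0)->EXIT | p1:(3,3)->(4,3) | p2:(4,2)->(5,2) | p3:(5,2)->(5,1) | p4:escaped
Step 4: p0:escaped | p1:(4,3)->(5,3) | p2:(5,2)->(5,1) | p3:(5,1)->(5,0)->EXIT | p4:escaped
Step 5: p0:escaped | p1:(5,3)->(5,2) | p2:(5,1)->(5,0)->EXIT | p3:escaped | p4:escaped
Step 6: p0:escaped | p1:(5,2)->(5,1) | p2:escaped | p3:escaped | p4:escaped
Step 7: p0:escaped | p1:(5,1)->(5,0)->EXIT | p2:escaped | p3:escaped | p4:escaped
Exit steps: [3, 7, 5, 4, 1]
First to escape: p4 at step 1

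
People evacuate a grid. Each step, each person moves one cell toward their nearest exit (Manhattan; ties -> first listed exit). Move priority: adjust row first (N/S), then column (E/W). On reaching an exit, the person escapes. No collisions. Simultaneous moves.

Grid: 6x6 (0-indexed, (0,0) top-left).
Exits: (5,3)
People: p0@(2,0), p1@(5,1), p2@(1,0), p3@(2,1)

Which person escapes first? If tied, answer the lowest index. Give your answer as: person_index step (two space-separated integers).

Step 1: p0:(2,0)->(3,0) | p1:(5,1)->(5,2) | p2:(1,0)->(2,0) | p3:(2,1)->(3,1)
Step 2: p0:(3,0)->(4,0) | p1:(5,2)->(5,3)->EXIT | p2:(2,0)->(3,0) | p3:(3,1)->(4,1)
Step 3: p0:(4,0)->(5,0) | p1:escaped | p2:(3,0)->(4,0) | p3:(4,1)->(5,1)
Step 4: p0:(5,0)->(5,1) | p1:escaped | p2:(4,0)->(5,0) | p3:(5,1)->(5,2)
Step 5: p0:(5,1)->(5,2) | p1:escaped | p2:(5,0)->(5,1) | p3:(5,2)->(5,3)->EXIT
Step 6: p0:(5,2)->(5,3)->EXIT | p1:escaped | p2:(5,1)->(5,2) | p3:escaped
Step 7: p0:escaped | p1:escaped | p2:(5,2)->(5,3)->EXIT | p3:escaped
Exit steps: [6, 2, 7, 5]
First to escape: p1 at step 2

Answer: 1 2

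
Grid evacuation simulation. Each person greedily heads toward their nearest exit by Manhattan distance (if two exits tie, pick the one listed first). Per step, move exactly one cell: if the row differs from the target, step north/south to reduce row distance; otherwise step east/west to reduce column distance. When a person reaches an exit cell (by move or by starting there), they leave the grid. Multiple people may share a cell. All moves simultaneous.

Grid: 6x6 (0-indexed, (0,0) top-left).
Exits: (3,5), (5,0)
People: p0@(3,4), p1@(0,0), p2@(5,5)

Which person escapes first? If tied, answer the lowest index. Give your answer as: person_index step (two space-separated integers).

Answer: 0 1

Derivation:
Step 1: p0:(3,4)->(3,5)->EXIT | p1:(0,0)->(1,0) | p2:(5,5)->(4,5)
Step 2: p0:escaped | p1:(1,0)->(2,0) | p2:(4,5)->(3,5)->EXIT
Step 3: p0:escaped | p1:(2,0)->(3,0) | p2:escaped
Step 4: p0:escaped | p1:(3,0)->(4,0) | p2:escaped
Step 5: p0:escaped | p1:(4,0)->(5,0)->EXIT | p2:escaped
Exit steps: [1, 5, 2]
First to escape: p0 at step 1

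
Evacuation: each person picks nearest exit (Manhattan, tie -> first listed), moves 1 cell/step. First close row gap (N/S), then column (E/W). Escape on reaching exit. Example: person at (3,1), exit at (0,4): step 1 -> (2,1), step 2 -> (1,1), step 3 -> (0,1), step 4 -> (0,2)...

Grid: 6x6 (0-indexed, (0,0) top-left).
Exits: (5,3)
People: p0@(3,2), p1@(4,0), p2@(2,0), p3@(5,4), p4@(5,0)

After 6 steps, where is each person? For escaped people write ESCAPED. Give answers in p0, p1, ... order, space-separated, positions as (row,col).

Step 1: p0:(3,2)->(4,2) | p1:(4,0)->(5,0) | p2:(2,0)->(3,0) | p3:(5,4)->(5,3)->EXIT | p4:(5,0)->(5,1)
Step 2: p0:(4,2)->(5,2) | p1:(5,0)->(5,1) | p2:(3,0)->(4,0) | p3:escaped | p4:(5,1)->(5,2)
Step 3: p0:(5,2)->(5,3)->EXIT | p1:(5,1)->(5,2) | p2:(4,0)->(5,0) | p3:escaped | p4:(5,2)->(5,3)->EXIT
Step 4: p0:escaped | p1:(5,2)->(5,3)->EXIT | p2:(5,0)->(5,1) | p3:escaped | p4:escaped
Step 5: p0:escaped | p1:escaped | p2:(5,1)->(5,2) | p3:escaped | p4:escaped
Step 6: p0:escaped | p1:escaped | p2:(5,2)->(5,3)->EXIT | p3:escaped | p4:escaped

ESCAPED ESCAPED ESCAPED ESCAPED ESCAPED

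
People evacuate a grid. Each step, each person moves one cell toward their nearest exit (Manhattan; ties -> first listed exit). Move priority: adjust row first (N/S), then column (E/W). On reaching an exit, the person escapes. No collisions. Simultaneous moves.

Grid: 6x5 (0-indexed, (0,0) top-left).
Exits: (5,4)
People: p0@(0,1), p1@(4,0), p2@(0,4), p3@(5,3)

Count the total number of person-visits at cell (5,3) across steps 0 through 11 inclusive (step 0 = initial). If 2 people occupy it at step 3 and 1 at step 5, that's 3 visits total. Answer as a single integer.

Step 0: p0@(0,1) p1@(4,0) p2@(0,4) p3@(5,3) -> at (5,3): 1 [p3], cum=1
Step 1: p0@(1,1) p1@(5,0) p2@(1,4) p3@ESC -> at (5,3): 0 [-], cum=1
Step 2: p0@(2,1) p1@(5,1) p2@(2,4) p3@ESC -> at (5,3): 0 [-], cum=1
Step 3: p0@(3,1) p1@(5,2) p2@(3,4) p3@ESC -> at (5,3): 0 [-], cum=1
Step 4: p0@(4,1) p1@(5,3) p2@(4,4) p3@ESC -> at (5,3): 1 [p1], cum=2
Step 5: p0@(5,1) p1@ESC p2@ESC p3@ESC -> at (5,3): 0 [-], cum=2
Step 6: p0@(5,2) p1@ESC p2@ESC p3@ESC -> at (5,3): 0 [-], cum=2
Step 7: p0@(5,3) p1@ESC p2@ESC p3@ESC -> at (5,3): 1 [p0], cum=3
Step 8: p0@ESC p1@ESC p2@ESC p3@ESC -> at (5,3): 0 [-], cum=3
Total visits = 3

Answer: 3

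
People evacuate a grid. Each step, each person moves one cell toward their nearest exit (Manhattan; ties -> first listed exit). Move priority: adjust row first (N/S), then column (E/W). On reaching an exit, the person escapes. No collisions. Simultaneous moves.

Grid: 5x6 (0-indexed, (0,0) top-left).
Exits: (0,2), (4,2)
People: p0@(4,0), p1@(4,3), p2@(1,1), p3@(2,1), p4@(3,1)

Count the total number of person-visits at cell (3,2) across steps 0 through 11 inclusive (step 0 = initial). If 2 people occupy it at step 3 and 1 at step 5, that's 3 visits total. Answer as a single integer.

Step 0: p0@(4,0) p1@(4,3) p2@(1,1) p3@(2,1) p4@(3,1) -> at (3,2): 0 [-], cum=0
Step 1: p0@(4,1) p1@ESC p2@(0,1) p3@(1,1) p4@(4,1) -> at (3,2): 0 [-], cum=0
Step 2: p0@ESC p1@ESC p2@ESC p3@(0,1) p4@ESC -> at (3,2): 0 [-], cum=0
Step 3: p0@ESC p1@ESC p2@ESC p3@ESC p4@ESC -> at (3,2): 0 [-], cum=0
Total visits = 0

Answer: 0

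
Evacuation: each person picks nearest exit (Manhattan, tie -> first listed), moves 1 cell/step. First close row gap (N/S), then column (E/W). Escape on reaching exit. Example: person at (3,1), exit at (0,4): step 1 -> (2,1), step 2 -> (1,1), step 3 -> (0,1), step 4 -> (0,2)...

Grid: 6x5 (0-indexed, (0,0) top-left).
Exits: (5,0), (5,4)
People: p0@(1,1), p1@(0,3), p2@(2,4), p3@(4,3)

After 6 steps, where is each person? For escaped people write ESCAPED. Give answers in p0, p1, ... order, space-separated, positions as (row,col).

Step 1: p0:(1,1)->(2,1) | p1:(0,3)->(1,3) | p2:(2,4)->(3,4) | p3:(4,3)->(5,3)
Step 2: p0:(2,1)->(3,1) | p1:(1,3)->(2,3) | p2:(3,4)->(4,4) | p3:(5,3)->(5,4)->EXIT
Step 3: p0:(3,1)->(4,1) | p1:(2,3)->(3,3) | p2:(4,4)->(5,4)->EXIT | p3:escaped
Step 4: p0:(4,1)->(5,1) | p1:(3,3)->(4,3) | p2:escaped | p3:escaped
Step 5: p0:(5,1)->(5,0)->EXIT | p1:(4,3)->(5,3) | p2:escaped | p3:escaped
Step 6: p0:escaped | p1:(5,3)->(5,4)->EXIT | p2:escaped | p3:escaped

ESCAPED ESCAPED ESCAPED ESCAPED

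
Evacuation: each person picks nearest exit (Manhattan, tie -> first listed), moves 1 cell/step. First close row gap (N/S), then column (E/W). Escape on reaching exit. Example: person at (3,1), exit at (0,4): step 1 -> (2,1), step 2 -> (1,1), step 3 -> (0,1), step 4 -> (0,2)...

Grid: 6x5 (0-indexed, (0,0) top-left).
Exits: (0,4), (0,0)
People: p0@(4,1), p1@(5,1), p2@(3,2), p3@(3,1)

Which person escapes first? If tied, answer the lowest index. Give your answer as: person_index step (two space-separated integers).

Step 1: p0:(4,1)->(3,1) | p1:(5,1)->(4,1) | p2:(3,2)->(2,2) | p3:(3,1)->(2,1)
Step 2: p0:(3,1)->(2,1) | p1:(4,1)->(3,1) | p2:(2,2)->(1,2) | p3:(2,1)->(1,1)
Step 3: p0:(2,1)->(1,1) | p1:(3,1)->(2,1) | p2:(1,2)->(0,2) | p3:(1,1)->(0,1)
Step 4: p0:(1,1)->(0,1) | p1:(2,1)->(1,1) | p2:(0,2)->(0,3) | p3:(0,1)->(0,0)->EXIT
Step 5: p0:(0,1)->(0,0)->EXIT | p1:(1,1)->(0,1) | p2:(0,3)->(0,4)->EXIT | p3:escaped
Step 6: p0:escaped | p1:(0,1)->(0,0)->EXIT | p2:escaped | p3:escaped
Exit steps: [5, 6, 5, 4]
First to escape: p3 at step 4

Answer: 3 4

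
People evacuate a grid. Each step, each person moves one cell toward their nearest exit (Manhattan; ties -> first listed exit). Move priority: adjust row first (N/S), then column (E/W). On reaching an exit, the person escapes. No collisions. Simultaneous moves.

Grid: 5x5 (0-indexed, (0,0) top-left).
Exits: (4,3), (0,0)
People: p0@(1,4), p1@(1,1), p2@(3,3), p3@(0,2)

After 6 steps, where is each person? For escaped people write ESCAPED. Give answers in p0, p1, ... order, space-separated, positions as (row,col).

Step 1: p0:(1,4)->(2,4) | p1:(1,1)->(0,1) | p2:(3,3)->(4,3)->EXIT | p3:(0,2)->(0,1)
Step 2: p0:(2,4)->(3,4) | p1:(0,1)->(0,0)->EXIT | p2:escaped | p3:(0,1)->(0,0)->EXIT
Step 3: p0:(3,4)->(4,4) | p1:escaped | p2:escaped | p3:escaped
Step 4: p0:(4,4)->(4,3)->EXIT | p1:escaped | p2:escaped | p3:escaped

ESCAPED ESCAPED ESCAPED ESCAPED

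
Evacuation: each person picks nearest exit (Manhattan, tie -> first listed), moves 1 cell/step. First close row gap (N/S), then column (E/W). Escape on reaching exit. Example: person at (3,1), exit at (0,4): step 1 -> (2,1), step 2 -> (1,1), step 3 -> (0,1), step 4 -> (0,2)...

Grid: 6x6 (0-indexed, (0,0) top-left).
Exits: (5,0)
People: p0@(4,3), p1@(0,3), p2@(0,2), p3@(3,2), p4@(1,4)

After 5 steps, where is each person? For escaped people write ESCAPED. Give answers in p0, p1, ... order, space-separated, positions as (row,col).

Step 1: p0:(4,3)->(5,3) | p1:(0,3)->(1,3) | p2:(0,2)->(1,2) | p3:(3,2)->(4,2) | p4:(1,4)->(2,4)
Step 2: p0:(5,3)->(5,2) | p1:(1,3)->(2,3) | p2:(1,2)->(2,2) | p3:(4,2)->(5,2) | p4:(2,4)->(3,4)
Step 3: p0:(5,2)->(5,1) | p1:(2,3)->(3,3) | p2:(2,2)->(3,2) | p3:(5,2)->(5,1) | p4:(3,4)->(4,4)
Step 4: p0:(5,1)->(5,0)->EXIT | p1:(3,3)->(4,3) | p2:(3,2)->(4,2) | p3:(5,1)->(5,0)->EXIT | p4:(4,4)->(5,4)
Step 5: p0:escaped | p1:(4,3)->(5,3) | p2:(4,2)->(5,2) | p3:escaped | p4:(5,4)->(5,3)

ESCAPED (5,3) (5,2) ESCAPED (5,3)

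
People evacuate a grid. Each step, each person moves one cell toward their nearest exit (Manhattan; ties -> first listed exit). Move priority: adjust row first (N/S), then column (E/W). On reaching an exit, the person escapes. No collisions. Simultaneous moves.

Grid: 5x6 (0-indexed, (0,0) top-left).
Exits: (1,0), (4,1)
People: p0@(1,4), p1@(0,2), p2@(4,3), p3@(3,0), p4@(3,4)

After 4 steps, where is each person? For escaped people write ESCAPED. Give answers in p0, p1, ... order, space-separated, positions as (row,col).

Step 1: p0:(1,4)->(1,3) | p1:(0,2)->(1,2) | p2:(4,3)->(4,2) | p3:(3,0)->(2,0) | p4:(3,4)->(4,4)
Step 2: p0:(1,3)->(1,2) | p1:(1,2)->(1,1) | p2:(4,2)->(4,1)->EXIT | p3:(2,0)->(1,0)->EXIT | p4:(4,4)->(4,3)
Step 3: p0:(1,2)->(1,1) | p1:(1,1)->(1,0)->EXIT | p2:escaped | p3:escaped | p4:(4,3)->(4,2)
Step 4: p0:(1,1)->(1,0)->EXIT | p1:escaped | p2:escaped | p3:escaped | p4:(4,2)->(4,1)->EXIT

ESCAPED ESCAPED ESCAPED ESCAPED ESCAPED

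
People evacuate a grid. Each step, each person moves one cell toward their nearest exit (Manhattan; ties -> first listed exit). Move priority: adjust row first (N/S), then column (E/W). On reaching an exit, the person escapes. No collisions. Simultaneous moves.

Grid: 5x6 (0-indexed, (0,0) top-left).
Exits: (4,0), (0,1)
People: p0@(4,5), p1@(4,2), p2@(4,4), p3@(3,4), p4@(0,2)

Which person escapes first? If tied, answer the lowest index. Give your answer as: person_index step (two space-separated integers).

Answer: 4 1

Derivation:
Step 1: p0:(4,5)->(4,4) | p1:(4,2)->(4,1) | p2:(4,4)->(4,3) | p3:(3,4)->(4,4) | p4:(0,2)->(0,1)->EXIT
Step 2: p0:(4,4)->(4,3) | p1:(4,1)->(4,0)->EXIT | p2:(4,3)->(4,2) | p3:(4,4)->(4,3) | p4:escaped
Step 3: p0:(4,3)->(4,2) | p1:escaped | p2:(4,2)->(4,1) | p3:(4,3)->(4,2) | p4:escaped
Step 4: p0:(4,2)->(4,1) | p1:escaped | p2:(4,1)->(4,0)->EXIT | p3:(4,2)->(4,1) | p4:escaped
Step 5: p0:(4,1)->(4,0)->EXIT | p1:escaped | p2:escaped | p3:(4,1)->(4,0)->EXIT | p4:escaped
Exit steps: [5, 2, 4, 5, 1]
First to escape: p4 at step 1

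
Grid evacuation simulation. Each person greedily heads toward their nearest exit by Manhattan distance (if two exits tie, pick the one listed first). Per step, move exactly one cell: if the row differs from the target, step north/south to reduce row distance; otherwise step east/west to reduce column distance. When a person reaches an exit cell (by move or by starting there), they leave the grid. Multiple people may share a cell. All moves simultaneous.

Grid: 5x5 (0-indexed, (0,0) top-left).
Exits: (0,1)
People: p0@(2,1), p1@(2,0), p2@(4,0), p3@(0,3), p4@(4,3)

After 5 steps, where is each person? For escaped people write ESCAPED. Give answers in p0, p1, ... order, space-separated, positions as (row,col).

Step 1: p0:(2,1)->(1,1) | p1:(2,0)->(1,0) | p2:(4,0)->(3,0) | p3:(0,3)->(0,2) | p4:(4,3)->(3,3)
Step 2: p0:(1,1)->(0,1)->EXIT | p1:(1,0)->(0,0) | p2:(3,0)->(2,0) | p3:(0,2)->(0,1)->EXIT | p4:(3,3)->(2,3)
Step 3: p0:escaped | p1:(0,0)->(0,1)->EXIT | p2:(2,0)->(1,0) | p3:escaped | p4:(2,3)->(1,3)
Step 4: p0:escaped | p1:escaped | p2:(1,0)->(0,0) | p3:escaped | p4:(1,3)->(0,3)
Step 5: p0:escaped | p1:escaped | p2:(0,0)->(0,1)->EXIT | p3:escaped | p4:(0,3)->(0,2)

ESCAPED ESCAPED ESCAPED ESCAPED (0,2)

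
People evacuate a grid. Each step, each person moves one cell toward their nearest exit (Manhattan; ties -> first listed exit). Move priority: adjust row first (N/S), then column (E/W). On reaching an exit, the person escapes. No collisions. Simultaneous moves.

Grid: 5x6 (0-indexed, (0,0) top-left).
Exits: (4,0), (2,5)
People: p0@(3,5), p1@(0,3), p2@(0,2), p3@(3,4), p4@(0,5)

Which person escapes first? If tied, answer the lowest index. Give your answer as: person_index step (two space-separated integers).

Answer: 0 1

Derivation:
Step 1: p0:(3,5)->(2,5)->EXIT | p1:(0,3)->(1,3) | p2:(0,2)->(1,2) | p3:(3,4)->(2,4) | p4:(0,5)->(1,5)
Step 2: p0:escaped | p1:(1,3)->(2,3) | p2:(1,2)->(2,2) | p3:(2,4)->(2,5)->EXIT | p4:(1,5)->(2,5)->EXIT
Step 3: p0:escaped | p1:(2,3)->(2,4) | p2:(2,2)->(2,3) | p3:escaped | p4:escaped
Step 4: p0:escaped | p1:(2,4)->(2,5)->EXIT | p2:(2,3)->(2,4) | p3:escaped | p4:escaped
Step 5: p0:escaped | p1:escaped | p2:(2,4)->(2,5)->EXIT | p3:escaped | p4:escaped
Exit steps: [1, 4, 5, 2, 2]
First to escape: p0 at step 1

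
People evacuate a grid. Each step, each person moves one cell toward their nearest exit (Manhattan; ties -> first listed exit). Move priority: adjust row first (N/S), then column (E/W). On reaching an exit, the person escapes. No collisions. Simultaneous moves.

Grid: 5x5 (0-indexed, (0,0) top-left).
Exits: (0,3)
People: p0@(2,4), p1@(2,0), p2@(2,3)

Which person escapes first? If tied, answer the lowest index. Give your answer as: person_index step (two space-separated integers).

Step 1: p0:(2,4)->(1,4) | p1:(2,0)->(1,0) | p2:(2,3)->(1,3)
Step 2: p0:(1,4)->(0,4) | p1:(1,0)->(0,0) | p2:(1,3)->(0,3)->EXIT
Step 3: p0:(0,4)->(0,3)->EXIT | p1:(0,0)->(0,1) | p2:escaped
Step 4: p0:escaped | p1:(0,1)->(0,2) | p2:escaped
Step 5: p0:escaped | p1:(0,2)->(0,3)->EXIT | p2:escaped
Exit steps: [3, 5, 2]
First to escape: p2 at step 2

Answer: 2 2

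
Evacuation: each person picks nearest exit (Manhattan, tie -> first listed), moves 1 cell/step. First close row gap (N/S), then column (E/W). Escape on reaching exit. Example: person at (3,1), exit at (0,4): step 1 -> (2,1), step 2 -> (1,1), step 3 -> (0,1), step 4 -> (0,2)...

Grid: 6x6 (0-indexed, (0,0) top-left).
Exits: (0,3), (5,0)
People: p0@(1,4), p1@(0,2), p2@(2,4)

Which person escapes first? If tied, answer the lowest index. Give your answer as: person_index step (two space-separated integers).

Answer: 1 1

Derivation:
Step 1: p0:(1,4)->(0,4) | p1:(0,2)->(0,3)->EXIT | p2:(2,4)->(1,4)
Step 2: p0:(0,4)->(0,3)->EXIT | p1:escaped | p2:(1,4)->(0,4)
Step 3: p0:escaped | p1:escaped | p2:(0,4)->(0,3)->EXIT
Exit steps: [2, 1, 3]
First to escape: p1 at step 1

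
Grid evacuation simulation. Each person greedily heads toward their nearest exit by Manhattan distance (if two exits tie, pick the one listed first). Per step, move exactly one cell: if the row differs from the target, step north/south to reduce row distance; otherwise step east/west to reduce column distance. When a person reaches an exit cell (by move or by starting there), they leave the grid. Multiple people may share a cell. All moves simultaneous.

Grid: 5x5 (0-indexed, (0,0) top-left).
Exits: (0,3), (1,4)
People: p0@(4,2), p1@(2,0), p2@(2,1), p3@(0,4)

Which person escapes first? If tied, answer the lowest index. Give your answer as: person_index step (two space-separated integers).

Answer: 3 1

Derivation:
Step 1: p0:(4,2)->(3,2) | p1:(2,0)->(1,0) | p2:(2,1)->(1,1) | p3:(0,4)->(0,3)->EXIT
Step 2: p0:(3,2)->(2,2) | p1:(1,0)->(0,0) | p2:(1,1)->(0,1) | p3:escaped
Step 3: p0:(2,2)->(1,2) | p1:(0,0)->(0,1) | p2:(0,1)->(0,2) | p3:escaped
Step 4: p0:(1,2)->(0,2) | p1:(0,1)->(0,2) | p2:(0,2)->(0,3)->EXIT | p3:escaped
Step 5: p0:(0,2)->(0,3)->EXIT | p1:(0,2)->(0,3)->EXIT | p2:escaped | p3:escaped
Exit steps: [5, 5, 4, 1]
First to escape: p3 at step 1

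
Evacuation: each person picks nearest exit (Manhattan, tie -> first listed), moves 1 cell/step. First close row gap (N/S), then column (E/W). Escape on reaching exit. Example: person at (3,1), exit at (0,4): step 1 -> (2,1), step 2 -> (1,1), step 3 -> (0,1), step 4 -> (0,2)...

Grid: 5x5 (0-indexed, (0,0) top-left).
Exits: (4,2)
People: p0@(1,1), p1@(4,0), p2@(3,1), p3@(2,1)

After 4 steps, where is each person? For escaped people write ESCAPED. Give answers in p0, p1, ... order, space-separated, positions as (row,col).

Step 1: p0:(1,1)->(2,1) | p1:(4,0)->(4,1) | p2:(3,1)->(4,1) | p3:(2,1)->(3,1)
Step 2: p0:(2,1)->(3,1) | p1:(4,1)->(4,2)->EXIT | p2:(4,1)->(4,2)->EXIT | p3:(3,1)->(4,1)
Step 3: p0:(3,1)->(4,1) | p1:escaped | p2:escaped | p3:(4,1)->(4,2)->EXIT
Step 4: p0:(4,1)->(4,2)->EXIT | p1:escaped | p2:escaped | p3:escaped

ESCAPED ESCAPED ESCAPED ESCAPED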